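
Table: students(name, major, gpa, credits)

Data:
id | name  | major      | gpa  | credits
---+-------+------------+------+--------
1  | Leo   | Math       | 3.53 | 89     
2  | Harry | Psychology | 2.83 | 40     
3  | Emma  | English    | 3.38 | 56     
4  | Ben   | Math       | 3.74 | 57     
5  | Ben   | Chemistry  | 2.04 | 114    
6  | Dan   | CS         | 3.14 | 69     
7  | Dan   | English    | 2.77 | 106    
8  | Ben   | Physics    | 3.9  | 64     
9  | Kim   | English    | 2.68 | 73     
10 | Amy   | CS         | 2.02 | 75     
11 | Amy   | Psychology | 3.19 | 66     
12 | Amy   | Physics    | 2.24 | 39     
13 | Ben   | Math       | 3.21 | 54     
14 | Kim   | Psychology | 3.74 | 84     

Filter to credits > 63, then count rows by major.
SELECT major, COUNT(*)
FROM students
WHERE credits > 63
GROUP BY major

Note: WHERE filters rows before grouping.

Result:
  CS: 2
  Chemistry: 1
  English: 2
  Math: 1
  Physics: 1
  Psychology: 2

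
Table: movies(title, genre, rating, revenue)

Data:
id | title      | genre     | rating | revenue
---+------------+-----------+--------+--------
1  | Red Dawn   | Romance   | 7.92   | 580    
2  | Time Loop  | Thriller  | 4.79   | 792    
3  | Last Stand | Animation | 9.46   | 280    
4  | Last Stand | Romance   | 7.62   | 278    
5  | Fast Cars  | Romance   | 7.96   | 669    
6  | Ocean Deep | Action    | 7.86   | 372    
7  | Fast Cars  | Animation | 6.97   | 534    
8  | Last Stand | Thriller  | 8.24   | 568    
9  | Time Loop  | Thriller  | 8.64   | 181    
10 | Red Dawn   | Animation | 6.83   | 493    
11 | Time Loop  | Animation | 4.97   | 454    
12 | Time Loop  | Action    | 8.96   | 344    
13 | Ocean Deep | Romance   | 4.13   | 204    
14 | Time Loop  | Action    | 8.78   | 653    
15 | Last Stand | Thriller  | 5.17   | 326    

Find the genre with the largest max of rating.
SELECT genre, MAX(rating) as val
FROM movies
GROUP BY genre
ORDER BY val DESC
LIMIT 1

Result: Animation with max(rating) = 9.46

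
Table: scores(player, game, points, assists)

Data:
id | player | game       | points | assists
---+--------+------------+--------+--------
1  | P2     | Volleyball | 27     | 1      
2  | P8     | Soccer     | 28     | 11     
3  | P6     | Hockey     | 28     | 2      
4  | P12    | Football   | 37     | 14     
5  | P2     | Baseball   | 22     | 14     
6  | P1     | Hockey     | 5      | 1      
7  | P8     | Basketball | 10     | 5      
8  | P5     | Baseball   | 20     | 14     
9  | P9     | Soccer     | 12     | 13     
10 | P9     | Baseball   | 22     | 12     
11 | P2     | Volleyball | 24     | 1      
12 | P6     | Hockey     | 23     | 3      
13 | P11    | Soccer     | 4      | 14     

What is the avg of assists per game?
SELECT game, AVG(assists) as result
FROM scores
GROUP BY game

Result:
  Baseball: 13.33
  Basketball: 5.00
  Football: 14.00
  Hockey: 2.00
  Soccer: 12.67
  Volleyball: 1.00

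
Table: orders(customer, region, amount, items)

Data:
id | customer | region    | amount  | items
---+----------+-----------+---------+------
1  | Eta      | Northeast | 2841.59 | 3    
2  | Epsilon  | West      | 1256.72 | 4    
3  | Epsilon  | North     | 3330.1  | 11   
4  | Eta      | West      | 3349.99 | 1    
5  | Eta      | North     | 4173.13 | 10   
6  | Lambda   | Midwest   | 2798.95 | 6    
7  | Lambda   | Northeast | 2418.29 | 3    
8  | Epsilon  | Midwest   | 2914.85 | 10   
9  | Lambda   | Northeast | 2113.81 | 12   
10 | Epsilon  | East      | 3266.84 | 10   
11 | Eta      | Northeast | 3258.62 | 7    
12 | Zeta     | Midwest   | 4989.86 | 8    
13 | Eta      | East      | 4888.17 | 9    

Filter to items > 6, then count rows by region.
SELECT region, COUNT(*)
FROM orders
WHERE items > 6
GROUP BY region

Note: WHERE filters rows before grouping.

Result:
  East: 2
  Midwest: 2
  North: 2
  Northeast: 2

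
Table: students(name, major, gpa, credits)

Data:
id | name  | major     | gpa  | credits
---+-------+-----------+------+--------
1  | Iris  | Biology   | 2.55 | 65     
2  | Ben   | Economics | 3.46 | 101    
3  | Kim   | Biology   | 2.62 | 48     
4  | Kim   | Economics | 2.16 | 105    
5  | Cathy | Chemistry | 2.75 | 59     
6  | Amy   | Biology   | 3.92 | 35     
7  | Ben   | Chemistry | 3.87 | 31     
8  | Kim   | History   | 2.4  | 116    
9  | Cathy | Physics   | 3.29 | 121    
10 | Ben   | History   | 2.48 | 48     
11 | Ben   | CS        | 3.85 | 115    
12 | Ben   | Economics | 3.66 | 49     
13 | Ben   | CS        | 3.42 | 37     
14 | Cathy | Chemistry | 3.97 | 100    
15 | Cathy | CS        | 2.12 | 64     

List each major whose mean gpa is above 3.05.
SELECT major, AVG(gpa)
FROM students
GROUP BY major
HAVING AVG(gpa) > 3.05

Result:
  CS: avg=3.13
  Chemistry: avg=3.53
  Economics: avg=3.09
  Physics: avg=3.29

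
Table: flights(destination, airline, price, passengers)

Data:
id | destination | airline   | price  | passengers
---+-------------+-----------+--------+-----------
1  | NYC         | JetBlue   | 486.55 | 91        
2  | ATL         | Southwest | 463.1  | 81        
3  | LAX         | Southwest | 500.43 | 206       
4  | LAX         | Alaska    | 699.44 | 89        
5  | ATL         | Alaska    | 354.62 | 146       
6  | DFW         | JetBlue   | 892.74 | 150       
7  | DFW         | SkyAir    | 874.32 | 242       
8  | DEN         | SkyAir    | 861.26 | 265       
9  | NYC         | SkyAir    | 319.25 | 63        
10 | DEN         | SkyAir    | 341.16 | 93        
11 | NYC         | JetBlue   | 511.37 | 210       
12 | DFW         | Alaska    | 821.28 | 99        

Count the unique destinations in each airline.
SELECT airline, COUNT(DISTINCT destination)
FROM flights
GROUP BY airline

Result:
  Alaska: 3 distinct
  JetBlue: 2 distinct
  SkyAir: 3 distinct
  Southwest: 2 distinct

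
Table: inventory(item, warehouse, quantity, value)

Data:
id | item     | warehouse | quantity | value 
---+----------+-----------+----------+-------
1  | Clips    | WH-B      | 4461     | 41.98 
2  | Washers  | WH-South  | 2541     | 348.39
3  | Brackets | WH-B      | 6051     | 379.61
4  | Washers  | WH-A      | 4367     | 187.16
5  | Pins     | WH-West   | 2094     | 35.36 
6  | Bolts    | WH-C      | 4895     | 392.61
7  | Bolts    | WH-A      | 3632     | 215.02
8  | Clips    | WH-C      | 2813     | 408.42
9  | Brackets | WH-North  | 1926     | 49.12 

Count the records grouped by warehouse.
SELECT warehouse, COUNT(*) as count
FROM inventory
GROUP BY warehouse

Result:
  WH-A: 2
  WH-B: 2
  WH-C: 2
  WH-North: 1
  WH-South: 1
  WH-West: 1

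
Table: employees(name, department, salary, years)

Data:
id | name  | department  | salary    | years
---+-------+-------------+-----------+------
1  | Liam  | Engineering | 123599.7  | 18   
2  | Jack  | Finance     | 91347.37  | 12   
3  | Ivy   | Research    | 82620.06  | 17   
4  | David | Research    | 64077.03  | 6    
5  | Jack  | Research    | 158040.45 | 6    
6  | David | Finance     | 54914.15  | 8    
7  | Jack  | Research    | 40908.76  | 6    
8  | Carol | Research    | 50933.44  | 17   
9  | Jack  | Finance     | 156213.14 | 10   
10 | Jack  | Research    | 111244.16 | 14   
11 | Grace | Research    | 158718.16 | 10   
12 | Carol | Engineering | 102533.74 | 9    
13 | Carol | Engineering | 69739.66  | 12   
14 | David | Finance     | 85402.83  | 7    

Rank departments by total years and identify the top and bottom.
SELECT department, SUM(years)
FROM employees
GROUP BY department
ORDER BY SUM(years)

All groups:
  Finance: 37
  Engineering: 39
  Research: 76

Highest: Research (76)
Lowest: Finance (37)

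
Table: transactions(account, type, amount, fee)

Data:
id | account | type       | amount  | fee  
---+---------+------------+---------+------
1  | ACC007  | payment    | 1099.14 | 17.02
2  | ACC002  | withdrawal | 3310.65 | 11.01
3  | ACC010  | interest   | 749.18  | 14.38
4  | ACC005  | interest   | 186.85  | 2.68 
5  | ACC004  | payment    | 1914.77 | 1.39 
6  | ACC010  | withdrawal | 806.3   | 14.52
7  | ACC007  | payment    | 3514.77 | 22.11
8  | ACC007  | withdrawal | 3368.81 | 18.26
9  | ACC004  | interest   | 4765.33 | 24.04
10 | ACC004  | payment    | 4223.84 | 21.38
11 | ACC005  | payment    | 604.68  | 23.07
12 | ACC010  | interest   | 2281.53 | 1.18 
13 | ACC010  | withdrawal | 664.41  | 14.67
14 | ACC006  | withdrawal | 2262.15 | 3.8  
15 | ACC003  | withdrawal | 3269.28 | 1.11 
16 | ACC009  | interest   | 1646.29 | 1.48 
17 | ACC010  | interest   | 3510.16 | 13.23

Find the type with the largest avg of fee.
SELECT type, AVG(fee) as val
FROM transactions
GROUP BY type
ORDER BY val DESC
LIMIT 1

Result: payment with avg(fee) = 16.99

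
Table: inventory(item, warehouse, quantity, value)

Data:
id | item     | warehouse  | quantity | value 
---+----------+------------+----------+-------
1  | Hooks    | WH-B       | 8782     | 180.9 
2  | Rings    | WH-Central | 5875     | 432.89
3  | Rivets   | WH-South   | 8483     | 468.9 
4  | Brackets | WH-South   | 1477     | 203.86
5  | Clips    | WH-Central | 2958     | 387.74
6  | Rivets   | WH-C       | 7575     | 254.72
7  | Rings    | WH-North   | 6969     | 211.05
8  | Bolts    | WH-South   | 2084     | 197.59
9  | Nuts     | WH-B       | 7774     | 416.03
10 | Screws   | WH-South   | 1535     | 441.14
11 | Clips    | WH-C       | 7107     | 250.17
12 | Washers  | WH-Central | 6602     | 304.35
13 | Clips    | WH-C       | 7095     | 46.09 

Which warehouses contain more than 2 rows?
SELECT warehouse, COUNT(*) as cnt
FROM inventory
GROUP BY warehouse
HAVING COUNT(*) > 2

Result:
  WH-C: 3
  WH-Central: 3
  WH-South: 4

Note: HAVING filters groups after aggregation, WHERE filters rows before.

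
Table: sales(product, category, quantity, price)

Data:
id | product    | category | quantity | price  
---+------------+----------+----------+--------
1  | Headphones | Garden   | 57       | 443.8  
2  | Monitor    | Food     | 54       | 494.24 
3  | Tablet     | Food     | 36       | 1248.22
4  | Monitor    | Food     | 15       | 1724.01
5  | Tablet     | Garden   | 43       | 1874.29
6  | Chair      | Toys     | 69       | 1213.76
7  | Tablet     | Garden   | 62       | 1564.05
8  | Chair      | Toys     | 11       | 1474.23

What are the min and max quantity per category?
SELECT category, MIN(quantity), MAX(quantity)
FROM sales
GROUP BY category

Result:
  Food: min=15, max=54
  Garden: min=43, max=62
  Toys: min=11, max=69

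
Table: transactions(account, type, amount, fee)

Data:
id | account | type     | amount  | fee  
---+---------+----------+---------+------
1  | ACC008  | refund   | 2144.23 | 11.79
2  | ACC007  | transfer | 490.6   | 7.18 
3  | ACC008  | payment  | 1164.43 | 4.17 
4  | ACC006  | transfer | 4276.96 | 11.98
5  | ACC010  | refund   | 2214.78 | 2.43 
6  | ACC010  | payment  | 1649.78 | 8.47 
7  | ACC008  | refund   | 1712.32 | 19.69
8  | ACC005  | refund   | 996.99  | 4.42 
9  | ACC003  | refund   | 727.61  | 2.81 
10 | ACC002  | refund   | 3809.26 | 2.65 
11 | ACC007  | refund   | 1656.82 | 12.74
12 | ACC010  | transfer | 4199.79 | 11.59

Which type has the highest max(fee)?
SELECT type, MAX(fee) as val
FROM transactions
GROUP BY type
ORDER BY val DESC
LIMIT 1

Result: refund with max(fee) = 19.69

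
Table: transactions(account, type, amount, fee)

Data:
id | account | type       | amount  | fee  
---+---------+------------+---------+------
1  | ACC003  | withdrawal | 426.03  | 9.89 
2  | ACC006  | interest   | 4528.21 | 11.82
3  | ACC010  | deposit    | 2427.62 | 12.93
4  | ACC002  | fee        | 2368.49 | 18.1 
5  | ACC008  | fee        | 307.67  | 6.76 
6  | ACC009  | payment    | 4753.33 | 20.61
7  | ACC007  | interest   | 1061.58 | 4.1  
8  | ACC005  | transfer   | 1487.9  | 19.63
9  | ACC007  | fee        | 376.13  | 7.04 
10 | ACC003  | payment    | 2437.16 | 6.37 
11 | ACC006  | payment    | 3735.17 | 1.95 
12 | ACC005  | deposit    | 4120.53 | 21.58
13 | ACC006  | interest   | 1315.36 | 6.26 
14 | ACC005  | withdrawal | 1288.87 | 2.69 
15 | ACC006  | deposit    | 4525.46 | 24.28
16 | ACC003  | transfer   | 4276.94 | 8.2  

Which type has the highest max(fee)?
SELECT type, MAX(fee) as val
FROM transactions
GROUP BY type
ORDER BY val DESC
LIMIT 1

Result: deposit with max(fee) = 24.28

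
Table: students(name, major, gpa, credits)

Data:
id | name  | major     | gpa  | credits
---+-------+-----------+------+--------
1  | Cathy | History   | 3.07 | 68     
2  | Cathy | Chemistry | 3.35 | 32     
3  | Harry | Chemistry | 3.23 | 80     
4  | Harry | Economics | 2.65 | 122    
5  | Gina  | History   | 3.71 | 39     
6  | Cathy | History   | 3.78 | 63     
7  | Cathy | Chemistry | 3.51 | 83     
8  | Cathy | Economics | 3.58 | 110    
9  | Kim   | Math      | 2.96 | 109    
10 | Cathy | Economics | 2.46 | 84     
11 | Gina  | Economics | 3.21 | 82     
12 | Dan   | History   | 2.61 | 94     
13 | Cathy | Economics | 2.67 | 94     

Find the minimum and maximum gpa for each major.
SELECT major, MIN(gpa), MAX(gpa)
FROM students
GROUP BY major

Result:
  Chemistry: min=3.23, max=3.51
  Economics: min=2.46, max=3.58
  History: min=2.61, max=3.78
  Math: min=2.96, max=2.96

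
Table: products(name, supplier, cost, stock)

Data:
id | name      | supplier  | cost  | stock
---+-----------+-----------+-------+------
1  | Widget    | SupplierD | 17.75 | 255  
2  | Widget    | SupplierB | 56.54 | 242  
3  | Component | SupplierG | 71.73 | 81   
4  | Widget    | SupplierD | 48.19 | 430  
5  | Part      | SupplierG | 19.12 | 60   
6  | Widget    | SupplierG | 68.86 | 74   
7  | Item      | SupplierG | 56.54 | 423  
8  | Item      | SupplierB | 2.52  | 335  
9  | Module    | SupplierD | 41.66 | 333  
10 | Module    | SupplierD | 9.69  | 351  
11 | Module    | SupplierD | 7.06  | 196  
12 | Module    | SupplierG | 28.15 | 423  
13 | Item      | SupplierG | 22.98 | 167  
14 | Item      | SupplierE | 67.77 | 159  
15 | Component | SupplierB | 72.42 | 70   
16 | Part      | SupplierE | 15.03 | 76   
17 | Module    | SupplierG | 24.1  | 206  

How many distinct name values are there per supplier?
SELECT supplier, COUNT(DISTINCT name)
FROM products
GROUP BY supplier

Result:
  SupplierB: 3 distinct
  SupplierD: 2 distinct
  SupplierE: 2 distinct
  SupplierG: 5 distinct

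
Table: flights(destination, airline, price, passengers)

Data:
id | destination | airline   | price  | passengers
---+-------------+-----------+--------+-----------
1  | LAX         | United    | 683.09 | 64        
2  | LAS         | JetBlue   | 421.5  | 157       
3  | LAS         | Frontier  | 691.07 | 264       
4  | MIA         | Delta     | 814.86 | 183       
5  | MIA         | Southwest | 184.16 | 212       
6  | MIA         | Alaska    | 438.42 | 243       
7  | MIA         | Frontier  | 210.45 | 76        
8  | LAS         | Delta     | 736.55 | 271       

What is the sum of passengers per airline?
SELECT airline, SUM(passengers) as result
FROM flights
GROUP BY airline

Result:
  Alaska: 243
  Delta: 454
  Frontier: 340
  JetBlue: 157
  Southwest: 212
  United: 64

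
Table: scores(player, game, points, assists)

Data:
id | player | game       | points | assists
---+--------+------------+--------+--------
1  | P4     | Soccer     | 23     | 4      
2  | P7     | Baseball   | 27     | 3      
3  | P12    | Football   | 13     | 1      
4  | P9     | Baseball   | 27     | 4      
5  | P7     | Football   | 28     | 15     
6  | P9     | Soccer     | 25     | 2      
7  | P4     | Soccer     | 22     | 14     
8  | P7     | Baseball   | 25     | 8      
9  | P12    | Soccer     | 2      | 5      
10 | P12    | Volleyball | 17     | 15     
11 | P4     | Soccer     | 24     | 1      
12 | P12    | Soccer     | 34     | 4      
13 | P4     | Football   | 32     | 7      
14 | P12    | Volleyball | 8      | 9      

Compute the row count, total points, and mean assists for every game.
SELECT game,
       COUNT(*) as cnt,
       SUM(points) as total_points,
       AVG(assists) as avg_assists
FROM scores
GROUP BY game

Result:
  Baseball: 3 records, 79 total points, 5.00 avg assists
  Football: 3 records, 73 total points, 7.67 avg assists
  Soccer: 6 records, 130 total points, 5.00 avg assists
  Volleyball: 2 records, 25 total points, 12.00 avg assists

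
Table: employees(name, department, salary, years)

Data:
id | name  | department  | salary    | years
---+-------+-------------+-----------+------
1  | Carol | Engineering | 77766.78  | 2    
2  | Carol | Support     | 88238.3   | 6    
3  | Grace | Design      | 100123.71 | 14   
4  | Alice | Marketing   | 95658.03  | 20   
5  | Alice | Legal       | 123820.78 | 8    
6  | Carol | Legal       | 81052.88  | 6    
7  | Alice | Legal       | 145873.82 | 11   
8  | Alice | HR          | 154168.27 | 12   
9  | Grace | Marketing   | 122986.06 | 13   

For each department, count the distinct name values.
SELECT department, COUNT(DISTINCT name)
FROM employees
GROUP BY department

Result:
  Design: 1 distinct
  Engineering: 1 distinct
  HR: 1 distinct
  Legal: 2 distinct
  Marketing: 2 distinct
  Support: 1 distinct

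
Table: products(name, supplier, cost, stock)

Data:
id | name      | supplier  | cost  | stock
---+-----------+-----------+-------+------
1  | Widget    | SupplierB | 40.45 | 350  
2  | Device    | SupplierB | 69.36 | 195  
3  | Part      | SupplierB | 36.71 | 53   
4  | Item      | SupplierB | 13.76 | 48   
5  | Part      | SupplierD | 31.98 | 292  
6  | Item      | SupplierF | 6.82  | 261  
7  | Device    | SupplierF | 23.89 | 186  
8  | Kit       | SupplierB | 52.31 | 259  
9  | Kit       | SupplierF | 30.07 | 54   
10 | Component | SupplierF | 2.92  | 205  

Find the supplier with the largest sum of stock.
SELECT supplier, SUM(stock) as val
FROM products
GROUP BY supplier
ORDER BY val DESC
LIMIT 1

Result: SupplierB with sum(stock) = 905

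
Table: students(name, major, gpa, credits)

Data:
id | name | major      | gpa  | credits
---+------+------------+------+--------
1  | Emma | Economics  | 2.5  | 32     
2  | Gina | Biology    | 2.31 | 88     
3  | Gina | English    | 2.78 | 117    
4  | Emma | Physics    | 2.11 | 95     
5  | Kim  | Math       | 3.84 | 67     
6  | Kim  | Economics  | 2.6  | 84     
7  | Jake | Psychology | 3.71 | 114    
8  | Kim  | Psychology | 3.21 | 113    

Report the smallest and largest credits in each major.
SELECT major, MIN(credits), MAX(credits)
FROM students
GROUP BY major

Result:
  Biology: min=88, max=88
  Economics: min=32, max=84
  English: min=117, max=117
  Math: min=67, max=67
  Physics: min=95, max=95
  Psychology: min=113, max=114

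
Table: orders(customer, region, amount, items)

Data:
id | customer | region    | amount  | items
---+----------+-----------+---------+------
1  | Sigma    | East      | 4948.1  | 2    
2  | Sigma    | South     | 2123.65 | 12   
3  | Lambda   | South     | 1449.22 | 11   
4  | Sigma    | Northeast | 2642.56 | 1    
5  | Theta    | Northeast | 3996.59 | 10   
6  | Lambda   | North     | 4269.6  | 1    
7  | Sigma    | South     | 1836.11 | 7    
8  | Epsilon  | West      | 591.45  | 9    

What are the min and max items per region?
SELECT region, MIN(items), MAX(items)
FROM orders
GROUP BY region

Result:
  East: min=2, max=2
  North: min=1, max=1
  Northeast: min=1, max=10
  South: min=7, max=12
  West: min=9, max=9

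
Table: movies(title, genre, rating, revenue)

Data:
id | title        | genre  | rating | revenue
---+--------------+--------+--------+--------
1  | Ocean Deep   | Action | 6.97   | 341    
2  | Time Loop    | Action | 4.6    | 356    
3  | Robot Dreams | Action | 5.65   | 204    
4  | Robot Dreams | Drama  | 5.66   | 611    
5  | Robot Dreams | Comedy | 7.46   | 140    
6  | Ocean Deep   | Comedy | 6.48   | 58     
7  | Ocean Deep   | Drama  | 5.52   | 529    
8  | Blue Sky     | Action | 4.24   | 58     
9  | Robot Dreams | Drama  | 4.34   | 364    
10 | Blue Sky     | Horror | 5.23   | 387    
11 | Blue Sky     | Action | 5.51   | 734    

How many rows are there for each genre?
SELECT genre, COUNT(*) as count
FROM movies
GROUP BY genre

Result:
  Action: 5
  Comedy: 2
  Drama: 3
  Horror: 1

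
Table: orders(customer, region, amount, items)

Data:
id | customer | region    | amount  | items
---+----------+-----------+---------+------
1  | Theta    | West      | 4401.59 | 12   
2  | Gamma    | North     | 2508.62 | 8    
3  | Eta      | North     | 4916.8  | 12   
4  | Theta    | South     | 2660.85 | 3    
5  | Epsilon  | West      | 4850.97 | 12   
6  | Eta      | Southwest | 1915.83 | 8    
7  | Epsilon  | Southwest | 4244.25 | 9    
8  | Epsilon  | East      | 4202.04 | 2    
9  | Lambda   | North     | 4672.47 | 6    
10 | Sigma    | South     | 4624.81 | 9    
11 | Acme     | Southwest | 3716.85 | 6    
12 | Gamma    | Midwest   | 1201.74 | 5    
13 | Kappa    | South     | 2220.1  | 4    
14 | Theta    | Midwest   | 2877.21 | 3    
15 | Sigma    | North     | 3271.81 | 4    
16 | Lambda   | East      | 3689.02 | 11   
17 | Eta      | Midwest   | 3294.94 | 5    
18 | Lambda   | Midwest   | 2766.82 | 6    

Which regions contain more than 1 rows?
SELECT region, COUNT(*) as cnt
FROM orders
GROUP BY region
HAVING COUNT(*) > 1

Result:
  East: 2
  Midwest: 4
  North: 4
  South: 3
  Southwest: 3
  West: 2

Note: HAVING filters groups after aggregation, WHERE filters rows before.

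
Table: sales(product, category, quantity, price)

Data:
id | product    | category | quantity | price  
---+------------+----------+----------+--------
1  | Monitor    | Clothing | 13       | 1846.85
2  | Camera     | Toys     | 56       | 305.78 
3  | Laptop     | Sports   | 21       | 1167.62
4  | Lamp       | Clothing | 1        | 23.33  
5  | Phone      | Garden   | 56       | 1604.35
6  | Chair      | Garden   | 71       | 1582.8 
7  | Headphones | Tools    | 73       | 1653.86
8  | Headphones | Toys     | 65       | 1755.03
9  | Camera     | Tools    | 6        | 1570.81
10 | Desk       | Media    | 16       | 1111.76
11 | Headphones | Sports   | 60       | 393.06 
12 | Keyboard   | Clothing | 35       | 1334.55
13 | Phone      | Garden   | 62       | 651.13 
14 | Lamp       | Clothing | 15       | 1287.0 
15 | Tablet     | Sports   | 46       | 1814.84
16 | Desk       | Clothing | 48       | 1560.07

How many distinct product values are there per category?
SELECT category, COUNT(DISTINCT product)
FROM sales
GROUP BY category

Result:
  Clothing: 4 distinct
  Garden: 2 distinct
  Media: 1 distinct
  Sports: 3 distinct
  Tools: 2 distinct
  Toys: 2 distinct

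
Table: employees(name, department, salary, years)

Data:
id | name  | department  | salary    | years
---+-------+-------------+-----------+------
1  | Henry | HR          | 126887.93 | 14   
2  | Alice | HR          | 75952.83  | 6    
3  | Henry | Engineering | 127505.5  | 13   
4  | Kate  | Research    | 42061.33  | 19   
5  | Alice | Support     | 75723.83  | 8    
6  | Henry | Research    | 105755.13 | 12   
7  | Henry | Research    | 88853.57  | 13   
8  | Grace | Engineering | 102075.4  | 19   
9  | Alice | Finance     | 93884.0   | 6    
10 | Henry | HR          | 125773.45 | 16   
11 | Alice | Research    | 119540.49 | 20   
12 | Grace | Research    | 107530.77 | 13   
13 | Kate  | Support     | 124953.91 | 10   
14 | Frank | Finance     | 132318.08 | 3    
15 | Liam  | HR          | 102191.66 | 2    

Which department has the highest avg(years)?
SELECT department, AVG(years) as val
FROM employees
GROUP BY department
ORDER BY val DESC
LIMIT 1

Result: Engineering with avg(years) = 16.00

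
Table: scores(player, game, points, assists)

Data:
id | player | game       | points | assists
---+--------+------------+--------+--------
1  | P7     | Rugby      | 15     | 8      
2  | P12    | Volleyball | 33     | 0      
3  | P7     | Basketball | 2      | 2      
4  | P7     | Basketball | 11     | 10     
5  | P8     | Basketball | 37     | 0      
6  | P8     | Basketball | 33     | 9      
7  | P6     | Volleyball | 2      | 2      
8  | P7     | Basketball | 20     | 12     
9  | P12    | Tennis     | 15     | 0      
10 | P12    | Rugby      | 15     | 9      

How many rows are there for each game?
SELECT game, COUNT(*) as count
FROM scores
GROUP BY game

Result:
  Basketball: 5
  Rugby: 2
  Tennis: 1
  Volleyball: 2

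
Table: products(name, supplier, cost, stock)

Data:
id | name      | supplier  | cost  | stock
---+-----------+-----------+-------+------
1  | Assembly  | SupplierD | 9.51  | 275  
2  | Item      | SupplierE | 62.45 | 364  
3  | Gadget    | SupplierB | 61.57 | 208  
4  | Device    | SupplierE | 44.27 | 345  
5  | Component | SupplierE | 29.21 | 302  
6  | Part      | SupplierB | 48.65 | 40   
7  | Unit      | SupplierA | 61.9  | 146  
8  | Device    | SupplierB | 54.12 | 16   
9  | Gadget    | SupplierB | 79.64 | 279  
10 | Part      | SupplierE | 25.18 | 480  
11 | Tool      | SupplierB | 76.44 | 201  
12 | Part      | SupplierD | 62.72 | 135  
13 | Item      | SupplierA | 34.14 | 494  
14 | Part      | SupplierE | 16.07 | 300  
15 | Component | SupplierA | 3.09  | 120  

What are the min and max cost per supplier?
SELECT supplier, MIN(cost), MAX(cost)
FROM products
GROUP BY supplier

Result:
  SupplierA: min=3.09, max=61.90
  SupplierB: min=48.65, max=79.64
  SupplierD: min=9.51, max=62.72
  SupplierE: min=16.07, max=62.45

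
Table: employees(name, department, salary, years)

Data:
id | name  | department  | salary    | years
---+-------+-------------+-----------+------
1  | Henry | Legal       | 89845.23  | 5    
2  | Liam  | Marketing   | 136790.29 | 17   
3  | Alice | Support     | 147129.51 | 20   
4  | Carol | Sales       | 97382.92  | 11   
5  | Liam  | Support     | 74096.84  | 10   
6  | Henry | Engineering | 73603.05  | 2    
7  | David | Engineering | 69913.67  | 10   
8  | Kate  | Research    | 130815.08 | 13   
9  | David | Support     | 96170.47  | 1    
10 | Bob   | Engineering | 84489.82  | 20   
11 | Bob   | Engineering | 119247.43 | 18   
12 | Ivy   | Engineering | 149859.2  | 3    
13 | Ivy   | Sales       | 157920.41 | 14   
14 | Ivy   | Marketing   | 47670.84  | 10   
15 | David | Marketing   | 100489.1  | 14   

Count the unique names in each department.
SELECT department, COUNT(DISTINCT name)
FROM employees
GROUP BY department

Result:
  Engineering: 4 distinct
  Legal: 1 distinct
  Marketing: 3 distinct
  Research: 1 distinct
  Sales: 2 distinct
  Support: 3 distinct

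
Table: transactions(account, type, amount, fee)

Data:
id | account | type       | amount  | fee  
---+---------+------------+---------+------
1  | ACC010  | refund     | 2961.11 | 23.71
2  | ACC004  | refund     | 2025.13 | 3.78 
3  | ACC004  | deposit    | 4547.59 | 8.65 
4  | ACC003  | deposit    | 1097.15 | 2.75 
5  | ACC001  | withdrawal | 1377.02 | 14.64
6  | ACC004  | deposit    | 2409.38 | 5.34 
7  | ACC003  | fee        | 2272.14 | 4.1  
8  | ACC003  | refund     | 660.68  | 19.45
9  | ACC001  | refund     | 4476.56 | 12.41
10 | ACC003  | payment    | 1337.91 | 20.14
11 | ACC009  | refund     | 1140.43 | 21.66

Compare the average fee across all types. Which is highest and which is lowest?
SELECT type, AVG(fee)
FROM transactions
GROUP BY type
ORDER BY AVG(fee)

All groups:
  fee: 4.10
  deposit: 5.58
  withdrawal: 14.64
  refund: 16.20
  payment: 20.14

Highest: payment (20.14)
Lowest: fee (4.10)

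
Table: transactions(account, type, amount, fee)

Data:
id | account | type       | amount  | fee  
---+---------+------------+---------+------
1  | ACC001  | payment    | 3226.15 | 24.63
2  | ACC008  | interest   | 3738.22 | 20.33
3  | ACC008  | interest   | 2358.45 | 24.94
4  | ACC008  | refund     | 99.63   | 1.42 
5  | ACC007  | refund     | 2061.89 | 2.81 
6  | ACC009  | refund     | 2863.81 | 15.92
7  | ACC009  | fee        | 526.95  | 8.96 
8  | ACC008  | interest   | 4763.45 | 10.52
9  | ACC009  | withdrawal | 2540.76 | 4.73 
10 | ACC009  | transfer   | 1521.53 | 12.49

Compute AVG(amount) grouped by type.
SELECT type, AVG(amount) as result
FROM transactions
GROUP BY type

Result:
  fee: 526.95
  interest: 3620.04
  payment: 3226.15
  refund: 1675.11
  transfer: 1521.53
  withdrawal: 2540.76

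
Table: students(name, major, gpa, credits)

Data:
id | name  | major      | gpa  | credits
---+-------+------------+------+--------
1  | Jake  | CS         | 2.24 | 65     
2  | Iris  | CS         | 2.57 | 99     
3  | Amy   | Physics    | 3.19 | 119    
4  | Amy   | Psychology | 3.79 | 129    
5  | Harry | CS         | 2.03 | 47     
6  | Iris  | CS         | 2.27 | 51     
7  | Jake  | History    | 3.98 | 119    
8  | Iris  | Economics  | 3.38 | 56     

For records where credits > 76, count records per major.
SELECT major, COUNT(*)
FROM students
WHERE credits > 76
GROUP BY major

Note: WHERE filters rows before grouping.

Result:
  CS: 1
  History: 1
  Physics: 1
  Psychology: 1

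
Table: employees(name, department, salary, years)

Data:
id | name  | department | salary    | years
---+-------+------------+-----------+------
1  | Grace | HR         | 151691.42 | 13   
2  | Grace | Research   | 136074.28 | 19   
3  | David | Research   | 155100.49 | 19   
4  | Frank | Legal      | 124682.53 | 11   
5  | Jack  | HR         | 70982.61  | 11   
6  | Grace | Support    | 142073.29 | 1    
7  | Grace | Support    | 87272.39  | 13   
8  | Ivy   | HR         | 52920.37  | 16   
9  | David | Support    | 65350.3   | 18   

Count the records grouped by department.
SELECT department, COUNT(*) as count
FROM employees
GROUP BY department

Result:
  HR: 3
  Legal: 1
  Research: 2
  Support: 3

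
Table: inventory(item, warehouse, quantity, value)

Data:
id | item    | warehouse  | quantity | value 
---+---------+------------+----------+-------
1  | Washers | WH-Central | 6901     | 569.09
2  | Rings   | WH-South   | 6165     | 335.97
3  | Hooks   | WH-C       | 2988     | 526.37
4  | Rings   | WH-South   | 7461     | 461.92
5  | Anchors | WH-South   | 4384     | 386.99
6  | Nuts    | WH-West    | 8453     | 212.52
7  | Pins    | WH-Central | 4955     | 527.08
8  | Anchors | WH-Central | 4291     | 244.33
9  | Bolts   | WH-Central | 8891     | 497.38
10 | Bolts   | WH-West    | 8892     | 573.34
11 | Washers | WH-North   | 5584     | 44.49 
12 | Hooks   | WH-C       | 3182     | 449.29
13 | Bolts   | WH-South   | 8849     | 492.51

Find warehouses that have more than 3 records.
SELECT warehouse, COUNT(*) as cnt
FROM inventory
GROUP BY warehouse
HAVING COUNT(*) > 3

Result:
  WH-Central: 4
  WH-South: 4

Note: HAVING filters groups after aggregation, WHERE filters rows before.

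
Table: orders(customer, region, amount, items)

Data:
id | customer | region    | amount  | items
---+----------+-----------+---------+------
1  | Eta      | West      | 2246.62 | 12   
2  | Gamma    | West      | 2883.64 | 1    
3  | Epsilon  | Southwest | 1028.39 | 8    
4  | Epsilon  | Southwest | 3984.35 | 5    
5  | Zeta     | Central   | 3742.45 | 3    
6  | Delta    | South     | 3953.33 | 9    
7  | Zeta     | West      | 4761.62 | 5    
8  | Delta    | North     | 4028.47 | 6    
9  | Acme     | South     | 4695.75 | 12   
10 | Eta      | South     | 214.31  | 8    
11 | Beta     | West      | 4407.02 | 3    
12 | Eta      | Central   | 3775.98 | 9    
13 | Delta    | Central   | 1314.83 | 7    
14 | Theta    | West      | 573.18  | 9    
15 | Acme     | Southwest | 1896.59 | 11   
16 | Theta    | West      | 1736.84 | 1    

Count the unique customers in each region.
SELECT region, COUNT(DISTINCT customer)
FROM orders
GROUP BY region

Result:
  Central: 3 distinct
  North: 1 distinct
  South: 3 distinct
  Southwest: 2 distinct
  West: 5 distinct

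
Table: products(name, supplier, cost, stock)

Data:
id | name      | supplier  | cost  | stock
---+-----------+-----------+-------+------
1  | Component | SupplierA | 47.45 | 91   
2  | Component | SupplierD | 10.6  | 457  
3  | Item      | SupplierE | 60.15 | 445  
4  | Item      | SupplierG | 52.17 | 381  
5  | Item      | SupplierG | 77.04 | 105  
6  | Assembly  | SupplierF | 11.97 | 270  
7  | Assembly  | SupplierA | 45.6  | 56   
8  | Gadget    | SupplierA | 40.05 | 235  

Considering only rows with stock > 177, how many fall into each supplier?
SELECT supplier, COUNT(*)
FROM products
WHERE stock > 177
GROUP BY supplier

Note: WHERE filters rows before grouping.

Result:
  SupplierA: 1
  SupplierD: 1
  SupplierE: 1
  SupplierF: 1
  SupplierG: 1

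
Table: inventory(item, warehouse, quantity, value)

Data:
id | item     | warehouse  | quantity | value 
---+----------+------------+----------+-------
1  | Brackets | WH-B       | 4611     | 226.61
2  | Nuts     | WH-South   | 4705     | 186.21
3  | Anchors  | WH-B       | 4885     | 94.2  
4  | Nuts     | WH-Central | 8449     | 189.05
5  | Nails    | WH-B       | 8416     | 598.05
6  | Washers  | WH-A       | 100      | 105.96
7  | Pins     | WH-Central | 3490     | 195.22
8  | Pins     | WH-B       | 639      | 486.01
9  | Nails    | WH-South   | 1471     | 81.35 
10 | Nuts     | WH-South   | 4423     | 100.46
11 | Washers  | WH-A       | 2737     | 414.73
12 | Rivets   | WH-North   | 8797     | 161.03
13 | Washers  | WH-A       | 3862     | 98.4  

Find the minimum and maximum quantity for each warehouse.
SELECT warehouse, MIN(quantity), MAX(quantity)
FROM inventory
GROUP BY warehouse

Result:
  WH-A: min=100, max=3862
  WH-B: min=639, max=8416
  WH-Central: min=3490, max=8449
  WH-North: min=8797, max=8797
  WH-South: min=1471, max=4705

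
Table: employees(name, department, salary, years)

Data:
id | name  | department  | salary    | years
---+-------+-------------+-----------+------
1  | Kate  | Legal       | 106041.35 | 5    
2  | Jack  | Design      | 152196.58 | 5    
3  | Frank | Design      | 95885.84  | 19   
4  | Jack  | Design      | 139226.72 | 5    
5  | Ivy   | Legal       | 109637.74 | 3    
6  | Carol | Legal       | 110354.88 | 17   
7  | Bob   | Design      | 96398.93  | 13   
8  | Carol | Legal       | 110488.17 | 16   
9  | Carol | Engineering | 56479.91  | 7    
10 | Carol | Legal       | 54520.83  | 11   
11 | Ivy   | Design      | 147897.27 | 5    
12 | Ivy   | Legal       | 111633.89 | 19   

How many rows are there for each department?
SELECT department, COUNT(*) as count
FROM employees
GROUP BY department

Result:
  Design: 5
  Engineering: 1
  Legal: 6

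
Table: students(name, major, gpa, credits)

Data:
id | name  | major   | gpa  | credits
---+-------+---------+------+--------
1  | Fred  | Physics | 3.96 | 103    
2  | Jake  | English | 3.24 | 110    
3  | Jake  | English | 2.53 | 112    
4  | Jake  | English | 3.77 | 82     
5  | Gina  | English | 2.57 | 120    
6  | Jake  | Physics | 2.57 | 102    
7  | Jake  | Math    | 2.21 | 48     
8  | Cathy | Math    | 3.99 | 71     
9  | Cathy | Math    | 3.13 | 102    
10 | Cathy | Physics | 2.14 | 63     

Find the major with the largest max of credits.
SELECT major, MAX(credits) as val
FROM students
GROUP BY major
ORDER BY val DESC
LIMIT 1

Result: English with max(credits) = 120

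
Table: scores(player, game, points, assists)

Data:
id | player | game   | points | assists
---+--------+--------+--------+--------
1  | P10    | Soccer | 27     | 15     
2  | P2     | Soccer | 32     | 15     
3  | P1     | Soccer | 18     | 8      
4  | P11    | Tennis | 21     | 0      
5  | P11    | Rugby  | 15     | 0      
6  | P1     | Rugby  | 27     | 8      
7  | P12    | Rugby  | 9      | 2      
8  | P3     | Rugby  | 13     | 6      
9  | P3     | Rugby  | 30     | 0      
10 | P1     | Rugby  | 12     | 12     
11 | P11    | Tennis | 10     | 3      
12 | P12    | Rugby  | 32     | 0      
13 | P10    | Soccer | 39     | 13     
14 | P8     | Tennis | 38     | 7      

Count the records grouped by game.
SELECT game, COUNT(*) as count
FROM scores
GROUP BY game

Result:
  Rugby: 7
  Soccer: 4
  Tennis: 3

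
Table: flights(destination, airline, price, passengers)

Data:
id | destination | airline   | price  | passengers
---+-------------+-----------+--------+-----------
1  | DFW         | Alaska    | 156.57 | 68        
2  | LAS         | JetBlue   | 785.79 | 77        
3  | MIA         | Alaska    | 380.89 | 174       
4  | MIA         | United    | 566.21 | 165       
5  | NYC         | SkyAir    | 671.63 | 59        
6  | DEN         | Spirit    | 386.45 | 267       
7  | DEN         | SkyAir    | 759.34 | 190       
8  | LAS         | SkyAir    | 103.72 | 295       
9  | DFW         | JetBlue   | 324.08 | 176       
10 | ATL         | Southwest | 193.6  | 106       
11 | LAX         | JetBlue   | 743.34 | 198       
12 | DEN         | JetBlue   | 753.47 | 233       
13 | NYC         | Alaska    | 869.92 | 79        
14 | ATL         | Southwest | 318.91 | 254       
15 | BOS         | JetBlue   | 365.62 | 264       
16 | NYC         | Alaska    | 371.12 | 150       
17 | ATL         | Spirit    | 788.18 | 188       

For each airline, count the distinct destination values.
SELECT airline, COUNT(DISTINCT destination)
FROM flights
GROUP BY airline

Result:
  Alaska: 3 distinct
  JetBlue: 5 distinct
  SkyAir: 3 distinct
  Southwest: 1 distinct
  Spirit: 2 distinct
  United: 1 distinct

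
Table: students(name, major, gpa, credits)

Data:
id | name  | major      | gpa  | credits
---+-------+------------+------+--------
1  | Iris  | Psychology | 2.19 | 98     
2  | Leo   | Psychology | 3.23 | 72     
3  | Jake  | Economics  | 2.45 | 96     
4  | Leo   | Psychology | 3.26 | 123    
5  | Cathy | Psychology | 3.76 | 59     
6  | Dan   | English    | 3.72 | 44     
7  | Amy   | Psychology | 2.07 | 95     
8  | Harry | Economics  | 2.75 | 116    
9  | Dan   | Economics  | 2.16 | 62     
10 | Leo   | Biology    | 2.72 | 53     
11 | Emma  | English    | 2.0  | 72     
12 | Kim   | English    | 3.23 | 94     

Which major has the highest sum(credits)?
SELECT major, SUM(credits) as val
FROM students
GROUP BY major
ORDER BY val DESC
LIMIT 1

Result: Psychology with sum(credits) = 447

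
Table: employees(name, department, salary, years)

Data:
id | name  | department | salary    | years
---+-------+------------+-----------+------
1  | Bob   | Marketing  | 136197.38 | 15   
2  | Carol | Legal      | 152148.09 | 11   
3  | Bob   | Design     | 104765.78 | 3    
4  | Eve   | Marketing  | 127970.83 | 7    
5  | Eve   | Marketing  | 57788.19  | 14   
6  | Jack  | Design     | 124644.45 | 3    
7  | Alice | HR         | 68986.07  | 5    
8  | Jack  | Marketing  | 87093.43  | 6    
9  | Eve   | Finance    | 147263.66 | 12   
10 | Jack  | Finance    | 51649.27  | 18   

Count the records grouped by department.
SELECT department, COUNT(*) as count
FROM employees
GROUP BY department

Result:
  Design: 2
  Finance: 2
  HR: 1
  Legal: 1
  Marketing: 4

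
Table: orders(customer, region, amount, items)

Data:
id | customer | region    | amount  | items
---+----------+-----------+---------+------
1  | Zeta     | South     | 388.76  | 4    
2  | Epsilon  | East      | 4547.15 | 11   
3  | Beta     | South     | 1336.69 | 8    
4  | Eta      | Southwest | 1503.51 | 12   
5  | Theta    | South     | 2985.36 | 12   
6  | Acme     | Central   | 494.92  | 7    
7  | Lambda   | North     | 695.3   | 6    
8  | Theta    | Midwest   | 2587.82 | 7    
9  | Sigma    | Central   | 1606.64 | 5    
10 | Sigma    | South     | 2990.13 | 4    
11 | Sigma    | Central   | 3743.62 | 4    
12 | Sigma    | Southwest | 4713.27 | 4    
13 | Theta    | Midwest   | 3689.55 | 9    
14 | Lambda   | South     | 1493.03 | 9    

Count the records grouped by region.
SELECT region, COUNT(*) as count
FROM orders
GROUP BY region

Result:
  Central: 3
  East: 1
  Midwest: 2
  North: 1
  South: 5
  Southwest: 2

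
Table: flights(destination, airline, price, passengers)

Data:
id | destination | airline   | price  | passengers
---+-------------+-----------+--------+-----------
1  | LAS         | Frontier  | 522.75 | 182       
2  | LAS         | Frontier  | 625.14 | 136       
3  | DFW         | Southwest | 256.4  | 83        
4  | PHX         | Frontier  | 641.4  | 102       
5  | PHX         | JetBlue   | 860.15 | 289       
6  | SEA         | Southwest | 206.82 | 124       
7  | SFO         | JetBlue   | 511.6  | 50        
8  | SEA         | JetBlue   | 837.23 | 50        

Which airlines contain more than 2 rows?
SELECT airline, COUNT(*) as cnt
FROM flights
GROUP BY airline
HAVING COUNT(*) > 2

Result:
  Frontier: 3
  JetBlue: 3

Note: HAVING filters groups after aggregation, WHERE filters rows before.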